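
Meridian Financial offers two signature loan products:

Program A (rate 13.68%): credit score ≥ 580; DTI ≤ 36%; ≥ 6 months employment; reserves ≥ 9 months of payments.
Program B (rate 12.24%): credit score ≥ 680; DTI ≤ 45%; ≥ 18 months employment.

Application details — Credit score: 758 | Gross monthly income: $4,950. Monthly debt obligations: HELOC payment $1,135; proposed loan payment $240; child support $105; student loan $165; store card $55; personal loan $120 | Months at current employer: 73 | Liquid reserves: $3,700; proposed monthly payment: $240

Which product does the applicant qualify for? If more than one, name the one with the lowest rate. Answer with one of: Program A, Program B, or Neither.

Total debts = (1,135 + 240 + 105 + 165 + 55 + 120) = 1,820; DTI = 1,820/4,950 = 36.8%.
Reserves = 3,700/240 = 15.4 months.
Program A: score 758 ≥ 580; DTI 36.8% > 36%; employment 73 ≥ 6 mo; reserves 15.4 ≥ 9 mo → does not qualify.
Program B: score 758 ≥ 680; DTI 36.8% ≤ 45%; employment 73 ≥ 18 mo → qualifies.

Program B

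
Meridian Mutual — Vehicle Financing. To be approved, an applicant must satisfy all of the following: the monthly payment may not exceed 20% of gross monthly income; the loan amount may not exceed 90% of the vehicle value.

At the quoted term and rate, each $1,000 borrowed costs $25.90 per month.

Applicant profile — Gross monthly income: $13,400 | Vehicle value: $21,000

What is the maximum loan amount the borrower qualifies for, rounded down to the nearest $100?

Payment cap: 20% × $13,400 = $2,680/month.
At $25.90 per $1,000, that supports 2,680/25.90 × 1,000 ≈ $103,474 → $103,400.
LTV cap: 90% × $21,000 = $18,900 → $18,900.
Binding constraint: loan-to-value.

$18,900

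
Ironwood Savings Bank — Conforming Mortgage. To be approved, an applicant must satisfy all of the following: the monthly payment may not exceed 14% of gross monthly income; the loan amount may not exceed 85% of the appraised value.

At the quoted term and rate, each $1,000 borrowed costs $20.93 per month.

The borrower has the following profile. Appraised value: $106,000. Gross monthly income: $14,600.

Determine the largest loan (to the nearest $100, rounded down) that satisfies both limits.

Payment cap: 14% × $14,600 = $2,044/month.
At $20.93 per $1,000, that supports 2,044/20.93 × 1,000 ≈ $97,658 → $97,600.
LTV cap: 85% × $106,000 = $90,100 → $90,100.
Binding constraint: loan-to-value.

$90,100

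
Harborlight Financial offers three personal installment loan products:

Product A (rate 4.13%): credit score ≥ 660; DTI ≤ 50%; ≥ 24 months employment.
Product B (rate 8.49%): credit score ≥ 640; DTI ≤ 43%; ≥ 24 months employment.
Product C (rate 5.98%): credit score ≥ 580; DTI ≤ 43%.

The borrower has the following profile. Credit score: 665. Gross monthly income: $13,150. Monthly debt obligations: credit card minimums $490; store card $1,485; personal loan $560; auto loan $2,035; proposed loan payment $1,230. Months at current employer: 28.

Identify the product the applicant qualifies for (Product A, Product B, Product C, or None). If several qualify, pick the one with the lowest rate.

Product A

Total debts = (490 + 1,485 + 560 + 2,035 + 1,230) = 5,800; DTI = 5,800/13,150 = 44.1%.
Product A: score 665 ≥ 660; DTI 44.1% ≤ 50%; employment 28 ≥ 24 mo → qualifies.
Product B: score 665 ≥ 640; DTI 44.1% > 43%; employment 28 ≥ 24 mo → does not qualify.
Product C: score 665 ≥ 580; DTI 44.1% > 43% → does not qualify.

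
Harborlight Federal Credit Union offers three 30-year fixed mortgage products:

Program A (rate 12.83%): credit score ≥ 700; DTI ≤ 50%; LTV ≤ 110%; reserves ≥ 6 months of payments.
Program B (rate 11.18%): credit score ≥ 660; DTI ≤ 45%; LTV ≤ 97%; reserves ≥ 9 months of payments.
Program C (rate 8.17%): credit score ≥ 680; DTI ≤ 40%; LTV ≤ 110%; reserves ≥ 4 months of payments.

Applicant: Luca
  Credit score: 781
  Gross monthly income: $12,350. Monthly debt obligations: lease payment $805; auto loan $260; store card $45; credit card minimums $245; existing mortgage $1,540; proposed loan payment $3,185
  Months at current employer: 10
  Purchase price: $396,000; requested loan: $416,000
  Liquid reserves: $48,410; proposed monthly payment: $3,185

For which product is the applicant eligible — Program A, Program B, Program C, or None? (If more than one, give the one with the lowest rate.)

Program A

Total debts = (805 + 260 + 45 + 245 + 1,540 + 3,185) = 6,080; DTI = 6,080/12,350 = 49.2%.
LTV = 416,000/396,000 = 105.1%.
Reserves = 48,410/3,185 = 15.2 months.
Program A: score 781 ≥ 700; DTI 49.2% ≤ 50%; LTV 105.1% ≤ 110%; reserves 15.2 ≥ 6 mo → qualifies.
Program B: score 781 ≥ 660; DTI 49.2% > 45%; LTV 105.1% > 97%; reserves 15.2 ≥ 9 mo → does not qualify.
Program C: score 781 ≥ 680; DTI 49.2% > 40%; LTV 105.1% ≤ 110%; reserves 15.2 ≥ 4 mo → does not qualify.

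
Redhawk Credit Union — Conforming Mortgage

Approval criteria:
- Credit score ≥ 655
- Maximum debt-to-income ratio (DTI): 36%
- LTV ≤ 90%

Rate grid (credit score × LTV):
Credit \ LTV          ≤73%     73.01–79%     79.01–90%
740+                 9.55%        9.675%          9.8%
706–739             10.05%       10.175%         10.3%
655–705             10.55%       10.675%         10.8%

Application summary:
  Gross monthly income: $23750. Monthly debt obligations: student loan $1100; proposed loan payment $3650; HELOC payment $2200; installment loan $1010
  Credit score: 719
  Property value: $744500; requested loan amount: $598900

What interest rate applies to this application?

10.3%

Credit score 719 ≥ 655; Total monthly debts = (1,100 + 3,650 + 2,200 + 1,010) = 7,960. DTI: 7,960 ÷ 23,750 = 33.5%, within the 36% cap
Loan-to-value = 598,900/744,500 = 80.4% — pass (90% max)
Score 719 is in the 706–739 band; LTV 80.4% is in the 79.01–90% band → 10.3%.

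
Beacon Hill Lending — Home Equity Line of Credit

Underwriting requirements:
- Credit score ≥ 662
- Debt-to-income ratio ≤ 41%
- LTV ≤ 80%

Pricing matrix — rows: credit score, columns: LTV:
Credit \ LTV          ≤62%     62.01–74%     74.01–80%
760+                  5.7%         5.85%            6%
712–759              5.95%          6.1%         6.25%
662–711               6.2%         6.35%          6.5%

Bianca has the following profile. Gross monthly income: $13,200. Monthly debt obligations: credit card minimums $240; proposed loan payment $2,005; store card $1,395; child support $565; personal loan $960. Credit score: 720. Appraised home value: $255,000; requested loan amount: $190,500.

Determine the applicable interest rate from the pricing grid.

6.25%

Credit score 720 ≥ 662; Total monthly debts = (240 + 2,005 + 1,395 + 565 + 960) = 5,165. Debt-to-income = 5,165/13,200 = 39.1% — meets 41% limit
LTV = 190,500/255,000 = 74.7% ≤ 80%
Credit 720 → row 712–759; LTV 74.7% → column 74.01–80%. Grid cell → 6.25%.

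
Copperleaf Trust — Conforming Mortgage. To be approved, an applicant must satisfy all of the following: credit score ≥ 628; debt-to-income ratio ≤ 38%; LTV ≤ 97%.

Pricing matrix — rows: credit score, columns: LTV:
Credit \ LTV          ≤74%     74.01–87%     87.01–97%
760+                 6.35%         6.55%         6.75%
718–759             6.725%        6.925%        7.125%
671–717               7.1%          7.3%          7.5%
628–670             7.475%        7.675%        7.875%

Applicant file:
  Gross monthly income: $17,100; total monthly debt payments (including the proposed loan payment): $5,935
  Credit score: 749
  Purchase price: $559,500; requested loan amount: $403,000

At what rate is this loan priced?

Credit score 749 ≥ 628; DTI: 5,935 ÷ 17,100 = 34.7%, within the 38% cap
Loan-to-value = 403,000/559,500 = 72% — pass (97% max)
Credit 749 → row 718–759; LTV 72% → column ≤74%. Grid cell → 6.725%.

6.725%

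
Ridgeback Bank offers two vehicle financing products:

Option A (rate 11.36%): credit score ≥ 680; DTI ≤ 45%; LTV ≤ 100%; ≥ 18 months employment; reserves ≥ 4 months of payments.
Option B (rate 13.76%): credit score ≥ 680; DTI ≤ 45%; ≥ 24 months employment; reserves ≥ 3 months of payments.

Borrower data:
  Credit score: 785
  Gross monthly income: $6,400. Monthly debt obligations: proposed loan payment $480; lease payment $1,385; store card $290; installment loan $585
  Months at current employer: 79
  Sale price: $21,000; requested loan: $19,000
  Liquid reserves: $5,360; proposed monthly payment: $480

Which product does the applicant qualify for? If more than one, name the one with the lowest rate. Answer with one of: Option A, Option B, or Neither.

Option A

Total debts = (480 + 1,385 + 290 + 585) = 2,740; DTI = 2,740/6,400 = 42.8%.
LTV = 19,000/21,000 = 90.5%.
Reserves = 5,360/480 = 11.2 months.
Option A: score 785 ≥ 680; DTI 42.8% ≤ 45%; LTV 90.5% ≤ 100%; employment 79 ≥ 18 mo; reserves 11.2 ≥ 4 mo → qualifies.
Option B: score 785 ≥ 680; DTI 42.8% ≤ 45%; employment 79 ≥ 24 mo; reserves 11.2 ≥ 3 mo → qualifies.
Qualifying: Option A, Option B. Lowest rate is 11.36% → Option A.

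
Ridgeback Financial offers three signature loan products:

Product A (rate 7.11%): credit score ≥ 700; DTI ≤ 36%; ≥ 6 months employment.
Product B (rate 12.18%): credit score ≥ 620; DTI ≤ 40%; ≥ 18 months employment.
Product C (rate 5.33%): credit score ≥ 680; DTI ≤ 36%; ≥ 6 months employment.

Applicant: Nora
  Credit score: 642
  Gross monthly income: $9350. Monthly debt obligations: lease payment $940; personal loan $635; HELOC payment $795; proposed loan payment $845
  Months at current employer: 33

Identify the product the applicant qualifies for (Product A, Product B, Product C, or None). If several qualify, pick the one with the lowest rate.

Product B

Total debts = (940 + 635 + 795 + 845) = 3,215; DTI = 3,215/9,350 = 34.4%.
Product A: score 642 < 700; DTI 34.4% ≤ 36%; employment 33 ≥ 6 mo → does not qualify.
Product B: score 642 ≥ 620; DTI 34.4% ≤ 40%; employment 33 ≥ 18 mo → qualifies.
Product C: score 642 < 680; DTI 34.4% ≤ 36%; employment 33 ≥ 6 mo → does not qualify.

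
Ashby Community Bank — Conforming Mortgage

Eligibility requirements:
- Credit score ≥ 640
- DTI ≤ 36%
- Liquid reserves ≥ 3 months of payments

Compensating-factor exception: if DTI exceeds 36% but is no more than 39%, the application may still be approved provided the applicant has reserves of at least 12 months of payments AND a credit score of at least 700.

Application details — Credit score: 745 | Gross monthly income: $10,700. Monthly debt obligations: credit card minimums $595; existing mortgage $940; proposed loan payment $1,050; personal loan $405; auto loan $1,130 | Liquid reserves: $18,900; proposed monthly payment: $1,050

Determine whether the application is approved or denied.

Approved

Credit score 745 ≥ 640 (meets base)
Total debts = (595 + 940 + 1,050 + 405 + 1,130) = 4,120. DTI = 4,120/10,700 = 38.5% > 36% — standard DTI limit exceeded.
Liquid reserves cover 18,900/1,050 = 18.0 months — ≥ 3 required
38.5% falls in the override range (36%–39%), so the compensating-factor test applies.
Reserves 18.0 ≥ 12 months; credit score 745 ≥ 700.
Both compensating conditions met → exception applies.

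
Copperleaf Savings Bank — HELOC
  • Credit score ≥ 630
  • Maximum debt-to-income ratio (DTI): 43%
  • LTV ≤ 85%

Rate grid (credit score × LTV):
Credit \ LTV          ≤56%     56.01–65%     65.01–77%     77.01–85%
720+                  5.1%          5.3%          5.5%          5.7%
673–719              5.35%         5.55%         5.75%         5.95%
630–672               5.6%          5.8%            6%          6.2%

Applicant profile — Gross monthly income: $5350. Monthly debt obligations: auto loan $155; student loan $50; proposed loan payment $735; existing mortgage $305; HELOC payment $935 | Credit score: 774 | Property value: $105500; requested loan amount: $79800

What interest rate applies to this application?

Credit score 774 ≥ 630; Total monthly debts = (155 + 50 + 735 + 305 + 935) = 2,180. DTI: 2,180 ÷ 5,350 = 40.7%, within the 43% cap
LTV: 79,800 ÷ 105,500 = 75.6%, within 85% cap
Credit 774 → row 720+; LTV 75.6% → column 65.01–77%. Grid cell → 5.5%.

5.5%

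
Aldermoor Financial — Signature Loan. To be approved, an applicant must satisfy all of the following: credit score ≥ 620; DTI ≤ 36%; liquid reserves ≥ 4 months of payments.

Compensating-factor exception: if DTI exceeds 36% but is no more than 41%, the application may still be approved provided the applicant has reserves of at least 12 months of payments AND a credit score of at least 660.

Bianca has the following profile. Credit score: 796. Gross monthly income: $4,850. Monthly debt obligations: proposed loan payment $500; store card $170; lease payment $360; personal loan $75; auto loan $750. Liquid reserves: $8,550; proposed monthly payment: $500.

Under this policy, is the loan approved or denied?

Credit score 796 ≥ 620 (meets base)
Total debts = (500 + 170 + 360 + 75 + 750) = 1,855. DTI: 1,855 ÷ 4,850 = 38.2%, over the 36% base limit.
Liquid reserves cover 8,550/500 = 17.1 months — ≥ 4 required
38.2% falls in the override range (36%–41%), so the compensating-factor test applies.
Override check — reserves: 17.1 mo (ok); score: 796 (ok).
Both compensating conditions met → exception applies.

Approved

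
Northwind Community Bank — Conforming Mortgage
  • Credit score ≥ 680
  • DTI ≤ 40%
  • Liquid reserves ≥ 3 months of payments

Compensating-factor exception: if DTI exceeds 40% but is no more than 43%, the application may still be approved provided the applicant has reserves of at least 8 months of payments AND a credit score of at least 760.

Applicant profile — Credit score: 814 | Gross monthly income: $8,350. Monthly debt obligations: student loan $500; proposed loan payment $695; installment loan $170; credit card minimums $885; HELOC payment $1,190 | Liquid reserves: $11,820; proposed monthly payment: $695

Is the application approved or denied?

Credit score 814 ≥ 680 (meets base)
Total debts = (500 + 695 + 170 + 885 + 1,190) = 3,440. DTI: 3,440 ÷ 8,350 = 41.2%, over the 40% base limit.
Reserves = 11,820/695 = 17.0 months ≥ 3
41.2% falls in the override range (40%–43%), so the compensating-factor test applies.
Reserves 17.0 ≥ 8 months; credit score 814 ≥ 760.
Both compensating conditions met → exception applies.

Approved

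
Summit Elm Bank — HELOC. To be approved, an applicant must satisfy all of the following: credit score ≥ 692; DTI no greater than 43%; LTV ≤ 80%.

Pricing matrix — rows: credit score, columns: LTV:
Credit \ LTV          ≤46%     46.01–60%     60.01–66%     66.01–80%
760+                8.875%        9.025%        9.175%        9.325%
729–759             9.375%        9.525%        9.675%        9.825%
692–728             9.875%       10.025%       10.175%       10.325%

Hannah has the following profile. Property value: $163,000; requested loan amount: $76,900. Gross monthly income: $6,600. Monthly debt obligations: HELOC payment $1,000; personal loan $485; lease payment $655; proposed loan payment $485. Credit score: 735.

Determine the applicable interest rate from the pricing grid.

Credit score 735 ≥ 692; Total monthly debts = (1,000 + 485 + 655 + 485) = 2,625. Debt-to-income = 2,625/6,600 = 39.8% — meets 43% limit
LTV: 76,900 ÷ 163,000 = 47.2%, within 80% cap
Score 735 is in the 729–759 band; LTV 47.2% is in the 46.01–60% band → 9.525%.

9.525%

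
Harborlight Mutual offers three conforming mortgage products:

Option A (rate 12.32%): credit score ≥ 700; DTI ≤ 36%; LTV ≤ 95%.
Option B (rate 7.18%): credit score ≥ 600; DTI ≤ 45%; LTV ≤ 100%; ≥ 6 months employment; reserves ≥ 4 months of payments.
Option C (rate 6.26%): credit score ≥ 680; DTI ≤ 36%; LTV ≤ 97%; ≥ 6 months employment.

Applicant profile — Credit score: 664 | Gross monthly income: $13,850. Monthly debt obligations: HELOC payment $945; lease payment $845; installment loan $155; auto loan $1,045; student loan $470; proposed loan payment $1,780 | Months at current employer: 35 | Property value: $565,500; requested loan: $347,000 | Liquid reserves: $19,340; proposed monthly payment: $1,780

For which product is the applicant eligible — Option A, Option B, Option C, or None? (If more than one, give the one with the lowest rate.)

Option B

Total debts = (945 + 845 + 155 + 1,045 + 470 + 1,780) = 5,240; DTI = 5,240/13,850 = 37.8%.
LTV = 347,000/565,500 = 61.4%.
Reserves = 19,340/1,780 = 10.9 months.
Option A: score 664 < 700; DTI 37.8% > 36%; LTV 61.4% ≤ 95% → does not qualify.
Option B: score 664 ≥ 600; DTI 37.8% ≤ 45%; LTV 61.4% ≤ 100%; employment 35 ≥ 6 mo; reserves 10.9 ≥ 4 mo → qualifies.
Option C: score 664 < 680; DTI 37.8% > 36%; LTV 61.4% ≤ 97%; employment 35 ≥ 6 mo → does not qualify.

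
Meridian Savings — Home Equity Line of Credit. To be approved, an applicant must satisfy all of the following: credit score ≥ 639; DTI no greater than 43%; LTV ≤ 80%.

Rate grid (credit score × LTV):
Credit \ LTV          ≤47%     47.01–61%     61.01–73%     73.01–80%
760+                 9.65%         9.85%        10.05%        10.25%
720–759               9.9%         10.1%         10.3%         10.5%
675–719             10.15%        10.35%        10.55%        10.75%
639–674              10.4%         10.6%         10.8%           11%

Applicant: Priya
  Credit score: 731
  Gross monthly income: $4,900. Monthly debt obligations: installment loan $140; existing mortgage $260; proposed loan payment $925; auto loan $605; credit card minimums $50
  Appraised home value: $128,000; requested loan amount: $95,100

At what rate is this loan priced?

Credit score 731 ≥ 639; Total monthly debts = (140 + 260 + 925 + 605 + 50) = 1,980. DTI: 1,980 ÷ 4,900 = 40.4%, within the 43% cap
LTV = 95,100/128,000 = 74.3% ≤ 80%
Credit 731 → row 720–759; LTV 74.3% → column 73.01–80%. Grid cell → 10.5%.

10.5%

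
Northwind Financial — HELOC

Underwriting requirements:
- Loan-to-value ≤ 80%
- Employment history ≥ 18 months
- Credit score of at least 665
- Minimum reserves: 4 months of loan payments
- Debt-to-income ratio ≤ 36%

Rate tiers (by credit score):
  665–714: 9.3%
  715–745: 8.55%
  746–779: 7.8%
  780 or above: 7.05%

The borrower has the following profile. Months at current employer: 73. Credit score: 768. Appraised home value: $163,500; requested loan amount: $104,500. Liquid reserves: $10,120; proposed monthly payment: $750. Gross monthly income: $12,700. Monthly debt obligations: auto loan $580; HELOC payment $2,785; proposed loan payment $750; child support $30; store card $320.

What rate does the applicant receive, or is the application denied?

Approved at 7.8%

Credit score 768 ≥ 665 (meets minimum)
LTV = 104,500/163,500 = 63.9% ≤ 80%
Employment 73 ≥ 18 months
Total monthly debts = (580 + 2,785 + 750 + 30 + 320) = 4,465. DTI: 4,465 ÷ 12,700 = 35.2%, within the 36% cap
Reserves: 10,120 ÷ 750 = 13.5 months (meets 4-month minimum)
All requirements met. Score 768 falls in the 746–779 tier → 7.8%.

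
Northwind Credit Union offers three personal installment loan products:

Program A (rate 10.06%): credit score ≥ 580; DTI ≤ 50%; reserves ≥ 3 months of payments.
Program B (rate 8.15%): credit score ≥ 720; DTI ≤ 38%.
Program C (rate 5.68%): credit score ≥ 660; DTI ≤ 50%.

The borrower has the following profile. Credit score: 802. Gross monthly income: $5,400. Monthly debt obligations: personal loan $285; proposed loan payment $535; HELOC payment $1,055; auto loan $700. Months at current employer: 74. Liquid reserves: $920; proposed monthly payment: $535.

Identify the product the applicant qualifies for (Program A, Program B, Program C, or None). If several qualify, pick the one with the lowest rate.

Program C

Total debts = (285 + 535 + 1,055 + 700) = 2,575; DTI = 2,575/5,400 = 47.7%.
Reserves = 920/535 = 1.7 months.
Program A: score 802 ≥ 580; DTI 47.7% ≤ 50%; reserves 1.7 < 3 mo → does not qualify.
Program B: score 802 ≥ 720; DTI 47.7% > 38% → does not qualify.
Program C: score 802 ≥ 660; DTI 47.7% ≤ 50% → qualifies.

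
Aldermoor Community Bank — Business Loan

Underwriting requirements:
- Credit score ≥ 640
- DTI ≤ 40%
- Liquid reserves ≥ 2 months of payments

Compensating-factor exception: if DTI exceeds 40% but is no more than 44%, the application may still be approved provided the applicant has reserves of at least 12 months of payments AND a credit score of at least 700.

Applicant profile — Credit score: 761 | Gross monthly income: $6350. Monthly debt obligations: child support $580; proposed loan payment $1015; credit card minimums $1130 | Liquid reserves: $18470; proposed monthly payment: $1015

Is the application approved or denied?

Credit score 761 ≥ 640 (meets base)
Total debts = (580 + 1,015 + 1,130) = 2,725. DTI: 2,725 ÷ 6,350 = 42.9%, over the 40% base limit.
Reserves = 18,470/1,015 = 18.2 months ≥ 2
42.9% falls in the override range (40%–44%), so the compensating-factor test applies.
Reserves 18.2 ≥ 12 months; credit score 761 ≥ 700.
Both compensating conditions met → exception applies.

Approved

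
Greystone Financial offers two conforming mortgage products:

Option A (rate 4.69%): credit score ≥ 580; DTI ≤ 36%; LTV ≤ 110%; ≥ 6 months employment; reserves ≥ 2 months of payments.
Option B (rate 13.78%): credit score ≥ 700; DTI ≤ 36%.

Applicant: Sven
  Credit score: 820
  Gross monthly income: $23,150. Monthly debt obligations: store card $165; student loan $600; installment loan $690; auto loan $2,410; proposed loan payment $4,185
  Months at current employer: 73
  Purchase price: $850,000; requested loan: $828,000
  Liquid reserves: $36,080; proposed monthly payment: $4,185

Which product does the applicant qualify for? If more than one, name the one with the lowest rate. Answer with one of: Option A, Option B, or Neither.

Total debts = (165 + 600 + 690 + 2,410 + 4,185) = 8,050; DTI = 8,050/23,150 = 34.8%.
LTV = 828,000/850,000 = 97.4%.
Reserves = 36,080/4,185 = 8.6 months.
Option A: score 820 ≥ 580; DTI 34.8% ≤ 36%; LTV 97.4% ≤ 110%; employment 73 ≥ 6 mo; reserves 8.6 ≥ 2 mo → qualifies.
Option B: score 820 ≥ 700; DTI 34.8% ≤ 36% → qualifies.
Qualifying: Option A, Option B. Lowest rate is 4.69% → Option A.

Option A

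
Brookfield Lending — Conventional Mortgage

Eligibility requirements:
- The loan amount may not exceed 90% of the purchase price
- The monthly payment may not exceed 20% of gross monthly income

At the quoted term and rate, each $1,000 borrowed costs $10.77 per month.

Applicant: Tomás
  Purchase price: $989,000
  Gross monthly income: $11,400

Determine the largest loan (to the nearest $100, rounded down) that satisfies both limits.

Payment cap: 20% × $11,400 = $2,280/month.
At $10.77 per $1,000, that supports 2,280/10.77 × 1,000 ≈ $211,699 → $211,600.
LTV cap: 90% × $989,000 = $890,100 → $890,100.
Binding constraint: payment-to-income.

$211,600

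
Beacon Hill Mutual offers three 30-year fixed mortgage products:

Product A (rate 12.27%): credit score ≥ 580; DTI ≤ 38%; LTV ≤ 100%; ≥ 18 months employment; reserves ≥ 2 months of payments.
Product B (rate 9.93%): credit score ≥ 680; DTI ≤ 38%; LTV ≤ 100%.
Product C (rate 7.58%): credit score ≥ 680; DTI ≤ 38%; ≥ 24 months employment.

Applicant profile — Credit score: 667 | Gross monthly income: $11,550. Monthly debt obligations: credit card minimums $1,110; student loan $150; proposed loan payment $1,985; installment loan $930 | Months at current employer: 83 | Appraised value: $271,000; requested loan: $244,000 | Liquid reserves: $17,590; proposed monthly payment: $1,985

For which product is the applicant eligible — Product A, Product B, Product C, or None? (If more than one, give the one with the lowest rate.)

Total debts = (1,110 + 150 + 1,985 + 930) = 4,175; DTI = 4,175/11,550 = 36.1%.
LTV = 244,000/271,000 = 90%.
Reserves = 17,590/1,985 = 8.9 months.
Product A: score 667 ≥ 580; DTI 36.1% ≤ 38%; LTV 90% ≤ 100%; employment 83 ≥ 18 mo; reserves 8.9 ≥ 2 mo → qualifies.
Product B: score 667 < 680; DTI 36.1% ≤ 38%; LTV 90% ≤ 100% → does not qualify.
Product C: score 667 < 680; DTI 36.1% ≤ 38%; employment 83 ≥ 24 mo → does not qualify.

Product A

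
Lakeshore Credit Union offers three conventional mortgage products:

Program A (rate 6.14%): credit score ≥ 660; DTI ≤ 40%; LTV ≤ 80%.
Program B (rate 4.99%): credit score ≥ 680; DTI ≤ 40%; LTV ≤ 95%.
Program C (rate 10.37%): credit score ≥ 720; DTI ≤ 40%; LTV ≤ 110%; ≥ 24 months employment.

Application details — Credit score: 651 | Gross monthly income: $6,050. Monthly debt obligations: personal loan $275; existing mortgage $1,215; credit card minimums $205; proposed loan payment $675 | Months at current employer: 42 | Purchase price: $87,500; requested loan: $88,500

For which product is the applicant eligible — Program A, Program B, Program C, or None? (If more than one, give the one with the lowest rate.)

Total debts = (275 + 1,215 + 205 + 675) = 2,370; DTI = 2,370/6,050 = 39.2%.
LTV = 88,500/87,500 = 101.1%.
Program A: score 651 < 660; DTI 39.2% ≤ 40%; LTV 101.1% > 80% → does not qualify.
Program B: score 651 < 680; DTI 39.2% ≤ 40%; LTV 101.1% > 95% → does not qualify.
Program C: score 651 < 720; DTI 39.2% ≤ 40%; LTV 101.1% ≤ 110%; employment 42 ≥ 24 mo → does not qualify.

None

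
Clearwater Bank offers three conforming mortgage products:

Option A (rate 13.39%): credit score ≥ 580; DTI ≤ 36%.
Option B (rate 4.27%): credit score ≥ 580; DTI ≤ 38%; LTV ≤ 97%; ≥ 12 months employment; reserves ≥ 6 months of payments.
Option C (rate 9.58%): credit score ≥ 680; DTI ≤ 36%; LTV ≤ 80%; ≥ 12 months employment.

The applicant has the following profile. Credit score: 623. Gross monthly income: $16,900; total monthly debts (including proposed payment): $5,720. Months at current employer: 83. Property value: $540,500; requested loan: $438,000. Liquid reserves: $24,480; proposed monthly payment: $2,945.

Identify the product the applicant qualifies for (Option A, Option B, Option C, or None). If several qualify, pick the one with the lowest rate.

DTI = 5,720/16,900 = 33.8%.
LTV = 438,000/540,500 = 81%.
Reserves = 24,480/2,945 = 8.3 months.
Option A: score 623 ≥ 580; DTI 33.8% ≤ 36% → qualifies.
Option B: score 623 ≥ 580; DTI 33.8% ≤ 38%; LTV 81% ≤ 97%; employment 83 ≥ 12 mo; reserves 8.3 ≥ 6 mo → qualifies.
Option C: score 623 < 680; DTI 33.8% ≤ 36%; LTV 81% > 80%; employment 83 ≥ 12 mo → does not qualify.
Qualifying: Option A, Option B. Lowest rate is 4.27% → Option B.

Option B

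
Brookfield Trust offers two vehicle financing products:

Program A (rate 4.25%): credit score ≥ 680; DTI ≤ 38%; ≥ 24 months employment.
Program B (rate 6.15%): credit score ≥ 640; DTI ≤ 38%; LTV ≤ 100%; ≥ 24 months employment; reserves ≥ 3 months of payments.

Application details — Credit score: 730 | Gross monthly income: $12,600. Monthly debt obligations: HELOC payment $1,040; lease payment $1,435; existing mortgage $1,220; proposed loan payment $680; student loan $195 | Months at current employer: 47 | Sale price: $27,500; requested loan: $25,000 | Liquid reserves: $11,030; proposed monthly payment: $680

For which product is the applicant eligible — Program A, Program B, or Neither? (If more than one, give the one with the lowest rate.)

Total debts = (1,040 + 1,435 + 1,220 + 680 + 195) = 4,570; DTI = 4,570/12,600 = 36.3%.
LTV = 25,000/27,500 = 90.9%.
Reserves = 11,030/680 = 16.2 months.
Program A: score 730 ≥ 680; DTI 36.3% ≤ 38%; employment 47 ≥ 24 mo → qualifies.
Program B: score 730 ≥ 640; DTI 36.3% ≤ 38%; LTV 90.9% ≤ 100%; employment 47 ≥ 24 mo; reserves 16.2 ≥ 3 mo → qualifies.
Qualifying: Program A, Program B. Lowest rate is 4.25% → Program A.

Program A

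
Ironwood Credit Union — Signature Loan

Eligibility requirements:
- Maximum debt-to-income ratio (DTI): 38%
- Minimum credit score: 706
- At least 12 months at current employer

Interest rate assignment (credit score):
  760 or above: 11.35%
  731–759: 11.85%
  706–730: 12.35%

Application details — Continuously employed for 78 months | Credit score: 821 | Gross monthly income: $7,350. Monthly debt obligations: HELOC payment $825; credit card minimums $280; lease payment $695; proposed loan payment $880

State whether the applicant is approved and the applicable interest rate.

Approved at 11.35%

Credit score 821 ≥ 706 (meets minimum)
Total monthly debts = (825 + 280 + 695 + 880) = 2,680. DTI: 2,680 ÷ 7,350 = 36.5%, within the 38% cap
Employment 78 ≥ 12 months
All requirements met. Score 821 falls in the 760 or above tier → 11.35%.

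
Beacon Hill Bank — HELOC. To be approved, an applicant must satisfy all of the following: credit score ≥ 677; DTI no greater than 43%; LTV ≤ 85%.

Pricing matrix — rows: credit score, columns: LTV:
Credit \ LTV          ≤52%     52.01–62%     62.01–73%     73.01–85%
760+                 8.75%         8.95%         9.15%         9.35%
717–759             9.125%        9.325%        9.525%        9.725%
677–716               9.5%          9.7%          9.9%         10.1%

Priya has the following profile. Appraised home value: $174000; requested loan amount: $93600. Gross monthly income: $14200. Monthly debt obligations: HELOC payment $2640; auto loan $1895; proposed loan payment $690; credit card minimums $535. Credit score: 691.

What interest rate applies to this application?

9.7%

Credit score 691 ≥ 677; Total monthly debts = (2,640 + 1,895 + 690 + 535) = 5,760. Debt-to-income = 5,760/14,200 = 40.6% — meets 43% limit
LTV: 93,600 ÷ 174,000 = 53.8%, within 85% cap
Score 691 is in the 677–716 band; LTV 53.8% is in the 52.01–62% band → 9.7%.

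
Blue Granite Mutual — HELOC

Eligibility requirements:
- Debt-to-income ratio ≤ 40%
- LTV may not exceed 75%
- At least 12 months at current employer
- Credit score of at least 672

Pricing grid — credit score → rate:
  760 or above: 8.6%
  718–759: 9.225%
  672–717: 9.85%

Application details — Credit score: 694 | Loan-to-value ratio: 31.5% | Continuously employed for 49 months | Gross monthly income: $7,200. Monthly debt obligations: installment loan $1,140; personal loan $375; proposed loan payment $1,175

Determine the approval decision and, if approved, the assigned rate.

Approved at 9.85%

Credit score 694 ≥ 672 (meets minimum)
Employment 49 ≥ 12 months
Total monthly debts = (1,140 + 375 + 1,175) = 2,690. DTI = 2,690/7,200 = 37.4% ≤ 40%
LTV 31.5% — within 75%
All requirements met. Score 694 falls in the 672–717 tier → 9.85%.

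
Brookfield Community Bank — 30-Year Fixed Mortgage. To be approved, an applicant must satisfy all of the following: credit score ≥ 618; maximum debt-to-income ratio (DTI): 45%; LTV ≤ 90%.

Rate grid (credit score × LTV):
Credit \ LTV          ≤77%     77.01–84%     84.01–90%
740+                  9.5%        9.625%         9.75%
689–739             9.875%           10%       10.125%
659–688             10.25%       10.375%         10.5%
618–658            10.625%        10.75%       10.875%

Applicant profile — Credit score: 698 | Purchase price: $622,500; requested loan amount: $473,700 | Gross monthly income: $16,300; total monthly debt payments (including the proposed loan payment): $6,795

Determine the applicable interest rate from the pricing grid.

Credit score 698 ≥ 618; DTI: 6,795 ÷ 16,300 = 41.7%, within the 45% cap
LTV: 473,700 ÷ 622,500 = 76.1%, within 90% cap
Score 698 is in the 689–739 band; LTV 76.1% is in the ≤77% band → 9.875%.

9.875%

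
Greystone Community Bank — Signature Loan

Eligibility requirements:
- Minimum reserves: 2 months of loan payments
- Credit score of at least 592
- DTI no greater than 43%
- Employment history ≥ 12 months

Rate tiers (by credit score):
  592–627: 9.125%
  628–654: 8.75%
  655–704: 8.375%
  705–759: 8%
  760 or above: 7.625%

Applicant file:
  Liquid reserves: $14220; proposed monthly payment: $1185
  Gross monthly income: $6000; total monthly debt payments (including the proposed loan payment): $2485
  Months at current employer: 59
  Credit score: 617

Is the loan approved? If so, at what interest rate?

Credit score 617 ≥ 592 (meets minimum)
DTI: 2,485 ÷ 6,000 = 41.4%, within the 43% cap
Reserves = 14,220/1,185 = 12.0 months ≥ 2
Employment 59 ≥ 12 months
All requirements met. Score 617 falls in the 592–627 tier → 9.125%.

Approved at 9.125%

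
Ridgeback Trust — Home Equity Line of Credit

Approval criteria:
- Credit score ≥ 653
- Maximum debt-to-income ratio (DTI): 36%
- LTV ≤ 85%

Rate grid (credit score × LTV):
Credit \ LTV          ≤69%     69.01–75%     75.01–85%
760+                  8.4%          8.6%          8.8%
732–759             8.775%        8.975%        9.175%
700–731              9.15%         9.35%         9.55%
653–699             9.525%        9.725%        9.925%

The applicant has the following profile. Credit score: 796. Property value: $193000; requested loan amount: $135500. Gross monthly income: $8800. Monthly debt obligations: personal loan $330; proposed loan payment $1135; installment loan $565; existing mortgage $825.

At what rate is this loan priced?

8.6%

Credit score 796 ≥ 653; Total monthly debts = (330 + 1,135 + 565 + 825) = 2,855. Debt-to-income = 2,855/8,800 = 32.4% — meets 36% limit
Loan-to-value = 135,500/193,000 = 70.2% — pass (85% max)
Credit 796 → row 760+; LTV 70.2% → column 69.01–75%. Grid cell → 8.6%.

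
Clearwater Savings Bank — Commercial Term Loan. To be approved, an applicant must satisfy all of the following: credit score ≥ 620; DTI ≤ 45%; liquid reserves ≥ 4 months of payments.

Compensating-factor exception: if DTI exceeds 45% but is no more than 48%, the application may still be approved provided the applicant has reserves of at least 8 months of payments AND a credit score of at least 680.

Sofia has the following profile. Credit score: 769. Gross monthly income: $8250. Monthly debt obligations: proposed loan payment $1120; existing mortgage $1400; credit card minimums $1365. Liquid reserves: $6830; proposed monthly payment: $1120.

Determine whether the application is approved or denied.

Credit score 769 ≥ 620 (meets base)
Total debts = (1,120 + 1,400 + 1,365) = 3,885. DTI = 3,885/8,250 = 47.1% > 45% — standard DTI limit exceeded.
Reserves = 6,830/1,120 = 6.1 months ≥ 4
DTI 47.1% is within the 45%–48% exception band; checking compensating factors.
Override check — reserves: 6.1 mo (short of 8); score: 769 (ok).
Override conditions not both satisfied; exception does not apply.

Denied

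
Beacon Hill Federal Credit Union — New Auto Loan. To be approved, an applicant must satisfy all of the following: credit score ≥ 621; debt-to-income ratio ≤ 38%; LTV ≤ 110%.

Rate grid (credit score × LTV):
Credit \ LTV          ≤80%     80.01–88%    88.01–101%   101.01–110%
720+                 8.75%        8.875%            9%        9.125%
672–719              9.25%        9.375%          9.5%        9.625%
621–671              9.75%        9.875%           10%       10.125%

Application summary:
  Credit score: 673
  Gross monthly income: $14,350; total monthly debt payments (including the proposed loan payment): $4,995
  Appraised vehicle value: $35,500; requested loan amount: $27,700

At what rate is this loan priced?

Credit score 673 ≥ 621; Debt-to-income = 4,995/14,350 = 34.8% — meets 38% limit
LTV = 27,700/35,500 = 78% ≤ 110%
Score 673 is in the 672–719 band; LTV 78% is in the ≤80% band → 9.25%.

9.25%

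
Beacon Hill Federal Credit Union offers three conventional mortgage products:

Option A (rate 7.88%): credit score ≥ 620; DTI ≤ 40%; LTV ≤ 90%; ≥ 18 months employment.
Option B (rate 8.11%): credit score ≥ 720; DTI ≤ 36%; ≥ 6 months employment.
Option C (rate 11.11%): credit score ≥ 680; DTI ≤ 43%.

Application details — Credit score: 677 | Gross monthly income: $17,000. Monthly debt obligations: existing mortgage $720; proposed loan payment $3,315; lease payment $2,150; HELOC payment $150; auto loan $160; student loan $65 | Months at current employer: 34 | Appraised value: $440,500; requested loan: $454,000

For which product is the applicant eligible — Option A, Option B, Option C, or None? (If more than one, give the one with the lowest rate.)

None

Total debts = (720 + 3,315 + 2,150 + 150 + 160 + 65) = 6,560; DTI = 6,560/17,000 = 38.6%.
LTV = 454,000/440,500 = 103.1%.
Option A: score 677 ≥ 620; DTI 38.6% ≤ 40%; LTV 103.1% > 90%; employment 34 ≥ 18 mo → does not qualify.
Option B: score 677 < 720; DTI 38.6% > 36%; employment 34 ≥ 6 mo → does not qualify.
Option C: score 677 < 680; DTI 38.6% ≤ 43% → does not qualify.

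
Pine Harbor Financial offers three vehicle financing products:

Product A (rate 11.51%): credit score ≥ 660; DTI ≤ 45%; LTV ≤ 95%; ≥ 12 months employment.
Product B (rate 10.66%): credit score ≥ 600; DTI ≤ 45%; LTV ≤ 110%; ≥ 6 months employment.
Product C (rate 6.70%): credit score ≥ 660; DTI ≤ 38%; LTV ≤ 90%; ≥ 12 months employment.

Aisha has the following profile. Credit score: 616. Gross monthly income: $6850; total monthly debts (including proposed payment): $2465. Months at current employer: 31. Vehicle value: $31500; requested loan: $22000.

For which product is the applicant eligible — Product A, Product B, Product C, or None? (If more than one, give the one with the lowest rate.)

Product B

DTI = 2,465/6,850 = 36%.
LTV = 22,000/31,500 = 69.8%.
Product A: score 616 < 660; DTI 36% ≤ 45%; LTV 69.8% ≤ 95%; employment 31 ≥ 12 mo → does not qualify.
Product B: score 616 ≥ 600; DTI 36% ≤ 45%; LTV 69.8% ≤ 110%; employment 31 ≥ 6 mo → qualifies.
Product C: score 616 < 660; DTI 36% ≤ 38%; LTV 69.8% ≤ 90%; employment 31 ≥ 12 mo → does not qualify.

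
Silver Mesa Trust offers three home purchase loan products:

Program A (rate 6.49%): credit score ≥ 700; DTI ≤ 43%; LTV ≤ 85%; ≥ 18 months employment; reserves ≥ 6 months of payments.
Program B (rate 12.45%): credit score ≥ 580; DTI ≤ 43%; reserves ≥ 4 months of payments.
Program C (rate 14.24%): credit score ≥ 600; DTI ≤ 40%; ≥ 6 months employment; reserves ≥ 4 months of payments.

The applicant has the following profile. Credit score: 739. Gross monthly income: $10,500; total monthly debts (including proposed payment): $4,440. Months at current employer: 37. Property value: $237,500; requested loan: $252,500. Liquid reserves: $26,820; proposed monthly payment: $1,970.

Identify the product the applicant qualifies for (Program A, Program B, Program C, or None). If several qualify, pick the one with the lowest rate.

DTI = 4,440/10,500 = 42.3%.
LTV = 252,500/237,500 = 106.3%.
Reserves = 26,820/1,970 = 13.6 months.
Program A: score 739 ≥ 700; DTI 42.3% ≤ 43%; LTV 106.3% > 85%; employment 37 ≥ 18 mo; reserves 13.6 ≥ 6 mo → does not qualify.
Program B: score 739 ≥ 580; DTI 42.3% ≤ 43%; reserves 13.6 ≥ 4 mo → qualifies.
Program C: score 739 ≥ 600; DTI 42.3% > 40%; employment 37 ≥ 6 mo; reserves 13.6 ≥ 4 mo → does not qualify.

Program B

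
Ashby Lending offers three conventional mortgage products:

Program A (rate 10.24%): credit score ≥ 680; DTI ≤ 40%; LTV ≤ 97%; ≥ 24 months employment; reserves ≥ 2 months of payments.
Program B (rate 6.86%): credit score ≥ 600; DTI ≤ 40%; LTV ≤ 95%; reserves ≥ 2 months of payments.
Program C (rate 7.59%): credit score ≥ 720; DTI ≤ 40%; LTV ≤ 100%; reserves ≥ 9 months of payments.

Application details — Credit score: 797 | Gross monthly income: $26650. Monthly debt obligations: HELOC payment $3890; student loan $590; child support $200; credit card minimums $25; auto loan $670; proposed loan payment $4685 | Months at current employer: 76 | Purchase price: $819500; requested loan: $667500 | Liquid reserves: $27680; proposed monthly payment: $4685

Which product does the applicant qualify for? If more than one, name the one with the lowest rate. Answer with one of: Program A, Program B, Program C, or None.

Total debts = (3,890 + 590 + 200 + 25 + 670 + 4,685) = 10,060; DTI = 10,060/26,650 = 37.7%.
LTV = 667,500/819,500 = 81.5%.
Reserves = 27,680/4,685 = 5.9 months.
Program A: score 797 ≥ 680; DTI 37.7% ≤ 40%; LTV 81.5% ≤ 97%; employment 76 ≥ 24 mo; reserves 5.9 ≥ 2 mo → qualifies.
Program B: score 797 ≥ 600; DTI 37.7% ≤ 40%; LTV 81.5% ≤ 95%; reserves 5.9 ≥ 2 mo → qualifies.
Program C: score 797 ≥ 720; DTI 37.7% ≤ 40%; LTV 81.5% ≤ 100%; reserves 5.9 < 9 mo → does not qualify.
Qualifying: Program A, Program B. Lowest rate is 6.86% → Program B.

Program B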